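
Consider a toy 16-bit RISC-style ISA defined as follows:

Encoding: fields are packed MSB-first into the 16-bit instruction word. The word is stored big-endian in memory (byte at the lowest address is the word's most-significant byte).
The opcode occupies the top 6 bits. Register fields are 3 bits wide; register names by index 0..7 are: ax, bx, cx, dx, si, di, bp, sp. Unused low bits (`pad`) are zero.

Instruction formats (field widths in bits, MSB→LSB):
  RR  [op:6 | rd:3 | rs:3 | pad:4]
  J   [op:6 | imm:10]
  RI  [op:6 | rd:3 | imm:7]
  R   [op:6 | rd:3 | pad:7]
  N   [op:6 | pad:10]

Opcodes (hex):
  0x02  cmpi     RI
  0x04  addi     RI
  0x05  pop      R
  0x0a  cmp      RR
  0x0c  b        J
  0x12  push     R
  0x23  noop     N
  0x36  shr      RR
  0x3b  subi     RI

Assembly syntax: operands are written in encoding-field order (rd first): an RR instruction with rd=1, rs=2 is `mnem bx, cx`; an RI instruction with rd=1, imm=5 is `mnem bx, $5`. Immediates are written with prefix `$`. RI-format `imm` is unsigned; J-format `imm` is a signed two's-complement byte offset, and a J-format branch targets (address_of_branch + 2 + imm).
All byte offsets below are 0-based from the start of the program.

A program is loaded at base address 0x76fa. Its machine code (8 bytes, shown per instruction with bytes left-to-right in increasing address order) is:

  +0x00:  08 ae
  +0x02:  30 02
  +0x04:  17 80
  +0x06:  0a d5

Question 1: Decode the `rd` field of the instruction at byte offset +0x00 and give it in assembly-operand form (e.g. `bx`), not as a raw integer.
bx

[00] 08 ae → 0x08ae
  opcode bits[15:10]=0x2: cmpi/RI
  rd: (w>>7)&0x7=0x1 → bx
  imm: (w>>0)&0x7f=0x2e → $46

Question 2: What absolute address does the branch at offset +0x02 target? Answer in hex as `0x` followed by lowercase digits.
0x7700

@+02  big-endian(30 02) = 0x3002
  opcode bits[15:10]=0xc: b/J
  [9:0] imm=2 = $2
  target = base 0x76fa + off 0x02 + 2 + imm 2 = 0x7700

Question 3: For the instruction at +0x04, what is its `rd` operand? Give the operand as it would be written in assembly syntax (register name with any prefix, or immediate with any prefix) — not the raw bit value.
sp

@+04  big-endian(17 80) = 0x1780
  opcode bits[15:10]=0x5: pop/R
  [9:7] rd=7 = sp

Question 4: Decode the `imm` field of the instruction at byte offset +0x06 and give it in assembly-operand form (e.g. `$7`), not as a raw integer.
+0x06: 0a d5 ⇒ word 0x0ad5 (big)
  top 6b → 0x2 → cmpi [RI]
  [9:7] rd=5 = di
  [6:0] imm=85 = $85

$85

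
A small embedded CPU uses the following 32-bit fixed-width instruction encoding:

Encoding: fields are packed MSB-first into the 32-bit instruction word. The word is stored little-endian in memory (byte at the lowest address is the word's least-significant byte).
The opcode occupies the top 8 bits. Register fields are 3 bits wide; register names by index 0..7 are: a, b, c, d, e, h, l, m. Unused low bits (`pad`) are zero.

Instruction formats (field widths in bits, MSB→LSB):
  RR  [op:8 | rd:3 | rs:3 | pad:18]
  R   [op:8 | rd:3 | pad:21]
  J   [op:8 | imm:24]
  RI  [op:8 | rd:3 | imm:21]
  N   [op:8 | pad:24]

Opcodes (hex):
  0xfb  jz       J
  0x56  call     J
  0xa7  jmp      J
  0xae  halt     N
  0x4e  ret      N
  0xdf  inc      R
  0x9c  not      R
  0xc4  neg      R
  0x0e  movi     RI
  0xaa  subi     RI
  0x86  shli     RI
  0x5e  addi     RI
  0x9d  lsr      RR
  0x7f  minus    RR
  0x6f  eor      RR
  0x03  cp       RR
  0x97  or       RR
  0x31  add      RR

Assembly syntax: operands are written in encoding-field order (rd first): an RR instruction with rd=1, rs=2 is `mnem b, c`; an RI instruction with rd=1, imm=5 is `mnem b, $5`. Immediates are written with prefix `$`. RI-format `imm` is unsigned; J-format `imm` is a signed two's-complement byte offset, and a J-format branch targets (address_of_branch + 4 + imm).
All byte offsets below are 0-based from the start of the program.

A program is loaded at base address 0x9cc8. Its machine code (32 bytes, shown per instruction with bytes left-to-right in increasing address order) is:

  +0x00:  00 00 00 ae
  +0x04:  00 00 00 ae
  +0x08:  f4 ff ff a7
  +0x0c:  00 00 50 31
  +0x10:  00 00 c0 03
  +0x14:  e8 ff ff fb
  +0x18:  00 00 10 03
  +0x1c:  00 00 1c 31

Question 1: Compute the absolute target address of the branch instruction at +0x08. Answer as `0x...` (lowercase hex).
0x9cc8

@+08  little-endian(f4 ff ff a7) = 0xa7fffff4
  opcode bits[31:24]=0xa7: jmp/J
  [23:0] imm=16777204 (s24→-12) = $-12
  target = base 0x9cc8 + off 0x08 + 4 + imm -12 = 0x9cc8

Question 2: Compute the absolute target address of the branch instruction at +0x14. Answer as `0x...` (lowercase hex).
[14] e8 ff ff fb → 0xfbffffe8
  opcode bits[31:24]=0xfb: jz/J
  [23:0] imm=16777192 (s24→-24) = $-24
  target = base 0x9cc8 + off 0x14 + 4 + imm -24 = 0x9cc8

0x9cc8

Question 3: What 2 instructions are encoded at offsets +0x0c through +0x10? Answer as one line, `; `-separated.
+0x0c: 00 00 50 31 ⇒ word 0x31500000 (little)
  op=0x31500000>>24=0x31 ⇒ add (RR)
  [23:21] rd=2 = c
  [20:18] rs=4 = e
+0x10: 00 00 c0 03 ⇒ word 0x03c00000 (little)
  op=0x03c00000>>24=0x3 ⇒ cp (RR)
  [23:21] rd=6 = l
  [20:18] rs=0 = a

add c, e; cp l, a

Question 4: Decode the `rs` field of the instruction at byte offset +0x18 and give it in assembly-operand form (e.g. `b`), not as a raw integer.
e

@+18  little-endian(00 00 10 03) = 0x03100000
  opcode bits[31:24]=0x3: cp/RR
  [23:21] rd=0 = a
  [20:18] rs=4 = e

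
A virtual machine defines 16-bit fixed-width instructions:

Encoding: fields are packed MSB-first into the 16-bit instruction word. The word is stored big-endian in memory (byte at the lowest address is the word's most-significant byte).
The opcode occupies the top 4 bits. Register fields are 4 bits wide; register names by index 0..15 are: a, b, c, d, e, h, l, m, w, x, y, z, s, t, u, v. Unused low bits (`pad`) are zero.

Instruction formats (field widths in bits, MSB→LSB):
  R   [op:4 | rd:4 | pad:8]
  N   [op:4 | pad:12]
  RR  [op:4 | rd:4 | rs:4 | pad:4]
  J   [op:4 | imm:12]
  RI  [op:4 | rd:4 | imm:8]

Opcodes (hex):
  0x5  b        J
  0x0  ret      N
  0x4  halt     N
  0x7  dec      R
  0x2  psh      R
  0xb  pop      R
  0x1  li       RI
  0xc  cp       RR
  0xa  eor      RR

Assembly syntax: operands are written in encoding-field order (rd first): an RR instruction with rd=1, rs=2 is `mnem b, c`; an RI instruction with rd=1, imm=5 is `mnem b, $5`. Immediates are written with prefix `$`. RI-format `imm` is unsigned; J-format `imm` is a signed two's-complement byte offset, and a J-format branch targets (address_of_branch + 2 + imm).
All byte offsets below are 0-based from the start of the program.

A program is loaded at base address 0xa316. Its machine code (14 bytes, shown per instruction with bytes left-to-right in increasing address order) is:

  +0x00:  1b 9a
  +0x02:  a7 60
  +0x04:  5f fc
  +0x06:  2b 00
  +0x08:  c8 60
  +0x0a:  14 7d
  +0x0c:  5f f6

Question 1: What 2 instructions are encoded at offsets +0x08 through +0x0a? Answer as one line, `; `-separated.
@+08  big-endian(c8 60) = 0xc860
  op=0xc860>>12=0xc ⇒ cp (RR)
  [11:8] rd=8 = w
  [7:4] rs=6 = l
@+0a  big-endian(14 7d) = 0x147d
  op=0x147d>>12=0x1 ⇒ li (RI)
  [11:8] rd=4 = e
  [7:0] imm=125 = $125

cp w, l; li e, $125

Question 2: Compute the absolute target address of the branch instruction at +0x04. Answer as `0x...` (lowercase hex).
@+04  big-endian(5f fc) = 0x5ffc
  opcode bits[15:12]=0x5: b/J
  imm: (w>>0)&0xfff=0xffc (s12→-4) → $-4
  target = base 0xa316 + off 0x04 + 2 + imm -4 = 0xa318

0xa318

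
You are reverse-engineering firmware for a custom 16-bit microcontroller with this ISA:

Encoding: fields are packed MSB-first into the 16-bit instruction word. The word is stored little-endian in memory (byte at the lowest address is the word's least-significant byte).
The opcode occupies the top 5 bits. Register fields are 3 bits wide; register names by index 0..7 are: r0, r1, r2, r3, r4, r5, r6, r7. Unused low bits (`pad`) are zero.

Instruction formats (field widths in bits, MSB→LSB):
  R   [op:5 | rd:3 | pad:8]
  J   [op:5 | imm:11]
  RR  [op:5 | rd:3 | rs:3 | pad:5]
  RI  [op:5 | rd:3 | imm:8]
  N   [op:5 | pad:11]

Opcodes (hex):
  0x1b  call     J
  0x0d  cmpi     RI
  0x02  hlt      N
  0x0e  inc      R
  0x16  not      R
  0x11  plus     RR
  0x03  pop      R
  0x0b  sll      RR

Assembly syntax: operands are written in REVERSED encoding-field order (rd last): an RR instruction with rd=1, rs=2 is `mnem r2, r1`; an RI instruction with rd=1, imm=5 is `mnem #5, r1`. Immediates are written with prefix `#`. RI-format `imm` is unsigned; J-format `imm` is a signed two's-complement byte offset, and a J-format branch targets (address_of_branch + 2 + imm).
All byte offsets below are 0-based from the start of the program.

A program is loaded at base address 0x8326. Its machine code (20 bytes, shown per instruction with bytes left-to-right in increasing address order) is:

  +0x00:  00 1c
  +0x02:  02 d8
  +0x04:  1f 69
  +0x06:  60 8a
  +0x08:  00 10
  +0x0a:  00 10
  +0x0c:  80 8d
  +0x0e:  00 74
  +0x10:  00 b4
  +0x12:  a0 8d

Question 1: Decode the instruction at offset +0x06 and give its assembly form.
@+06  little-endian(60 8a) = 0x8a60
  top 5b → 0x11 → plus [RR]
  rd@[10:8]=0x2 ⇒ r2
  rs@[7:5]=0x3 ⇒ r3

plus r3, r2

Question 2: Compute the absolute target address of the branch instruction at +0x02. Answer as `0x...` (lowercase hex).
0x832c

+0x02: 02 d8 ⇒ word 0xd802 (little)
  top 5b → 0x1b → call [J]
  imm@[10:0]=0x2 ⇒ #2
  target = base 0x8326 + off 0x02 + 2 + imm 2 = 0x832c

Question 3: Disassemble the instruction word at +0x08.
hlt

[08] 00 10 → 0x1000
  opcode bits[15:11]=0x2: hlt/N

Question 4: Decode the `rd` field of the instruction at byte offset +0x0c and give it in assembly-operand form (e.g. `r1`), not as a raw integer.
[0c] 80 8d → 0x8d80
  top 5b → 0x11 → plus [RR]
  rd: (w>>8)&0x7=0x5 → r5
  rs: (w>>5)&0x7=0x4 → r4

r5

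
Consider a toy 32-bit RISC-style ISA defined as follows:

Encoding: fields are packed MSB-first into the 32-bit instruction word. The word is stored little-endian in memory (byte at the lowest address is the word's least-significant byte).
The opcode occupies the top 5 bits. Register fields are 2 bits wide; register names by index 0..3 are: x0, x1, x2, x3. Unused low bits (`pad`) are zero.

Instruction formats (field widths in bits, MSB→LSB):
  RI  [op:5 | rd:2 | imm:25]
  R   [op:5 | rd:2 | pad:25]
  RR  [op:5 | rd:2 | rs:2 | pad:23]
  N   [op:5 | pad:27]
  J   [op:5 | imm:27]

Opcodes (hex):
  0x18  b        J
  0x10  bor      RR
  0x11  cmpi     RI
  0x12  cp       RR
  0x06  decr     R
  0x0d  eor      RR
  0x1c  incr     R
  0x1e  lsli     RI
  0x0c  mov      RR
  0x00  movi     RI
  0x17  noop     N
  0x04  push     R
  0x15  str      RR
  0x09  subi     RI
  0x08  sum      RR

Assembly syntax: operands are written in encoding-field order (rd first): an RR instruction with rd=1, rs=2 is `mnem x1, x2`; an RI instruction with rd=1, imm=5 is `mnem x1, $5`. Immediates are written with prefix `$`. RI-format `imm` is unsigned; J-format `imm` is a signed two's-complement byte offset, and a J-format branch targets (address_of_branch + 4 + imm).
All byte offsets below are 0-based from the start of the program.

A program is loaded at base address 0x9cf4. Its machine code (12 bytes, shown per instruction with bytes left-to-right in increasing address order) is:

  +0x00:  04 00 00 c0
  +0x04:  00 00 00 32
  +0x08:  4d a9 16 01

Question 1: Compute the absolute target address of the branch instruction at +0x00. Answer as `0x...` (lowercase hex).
+0x00: 04 00 00 c0 ⇒ word 0xc0000004 (little)
  top 5b → 0x18 → b [J]
  imm: (w>>0)&0x7ffffff=0x4 → $4
  target = base 0x9cf4 + off 0x00 + 4 + imm 4 = 0x9cfc

0x9cfc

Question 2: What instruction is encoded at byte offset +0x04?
@+04  little-endian(00 00 00 32) = 0x32000000
  opcode bits[31:27]=0x6: decr/R
  rd: (w>>25)&0x3=0x1 → x1

decr x1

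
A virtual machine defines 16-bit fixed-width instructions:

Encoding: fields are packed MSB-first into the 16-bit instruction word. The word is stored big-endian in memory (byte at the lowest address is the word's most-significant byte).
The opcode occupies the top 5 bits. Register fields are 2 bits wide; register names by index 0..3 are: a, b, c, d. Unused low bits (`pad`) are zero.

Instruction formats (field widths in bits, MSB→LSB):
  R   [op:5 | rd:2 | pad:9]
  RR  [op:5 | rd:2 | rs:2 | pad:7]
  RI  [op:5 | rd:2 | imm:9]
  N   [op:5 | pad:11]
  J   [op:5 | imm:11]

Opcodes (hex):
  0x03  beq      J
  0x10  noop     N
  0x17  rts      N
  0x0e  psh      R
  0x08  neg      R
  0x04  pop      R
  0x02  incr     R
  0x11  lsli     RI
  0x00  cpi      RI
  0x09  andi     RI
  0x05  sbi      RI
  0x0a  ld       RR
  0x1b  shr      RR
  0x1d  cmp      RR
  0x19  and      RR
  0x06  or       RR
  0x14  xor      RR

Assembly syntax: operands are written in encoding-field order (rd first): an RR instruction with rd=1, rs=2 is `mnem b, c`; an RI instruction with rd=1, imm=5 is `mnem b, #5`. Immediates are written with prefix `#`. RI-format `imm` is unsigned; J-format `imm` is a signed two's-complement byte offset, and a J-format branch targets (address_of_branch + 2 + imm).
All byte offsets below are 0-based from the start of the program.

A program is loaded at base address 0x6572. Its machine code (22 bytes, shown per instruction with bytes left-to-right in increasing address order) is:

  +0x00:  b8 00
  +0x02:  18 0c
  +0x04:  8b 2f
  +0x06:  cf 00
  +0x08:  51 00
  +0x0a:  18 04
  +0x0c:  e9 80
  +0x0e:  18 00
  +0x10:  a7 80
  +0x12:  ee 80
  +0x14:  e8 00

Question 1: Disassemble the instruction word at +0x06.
and d, c

off 0x06: read cf 00 as big → 0xcf00
  top 5b → 0x19 → and [RR]
  rd@[10:9]=0x3 ⇒ d
  rs@[8:7]=0x2 ⇒ c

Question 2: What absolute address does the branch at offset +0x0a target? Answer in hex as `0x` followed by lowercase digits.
0x6582

off 0x0a: read 18 04 as big → 0x1804
  op=0x1804>>11=0x3 ⇒ beq (J)
  imm@[10:0]=0x4 ⇒ #4
  target = base 0x6572 + off 0x0a + 2 + imm 4 = 0x6582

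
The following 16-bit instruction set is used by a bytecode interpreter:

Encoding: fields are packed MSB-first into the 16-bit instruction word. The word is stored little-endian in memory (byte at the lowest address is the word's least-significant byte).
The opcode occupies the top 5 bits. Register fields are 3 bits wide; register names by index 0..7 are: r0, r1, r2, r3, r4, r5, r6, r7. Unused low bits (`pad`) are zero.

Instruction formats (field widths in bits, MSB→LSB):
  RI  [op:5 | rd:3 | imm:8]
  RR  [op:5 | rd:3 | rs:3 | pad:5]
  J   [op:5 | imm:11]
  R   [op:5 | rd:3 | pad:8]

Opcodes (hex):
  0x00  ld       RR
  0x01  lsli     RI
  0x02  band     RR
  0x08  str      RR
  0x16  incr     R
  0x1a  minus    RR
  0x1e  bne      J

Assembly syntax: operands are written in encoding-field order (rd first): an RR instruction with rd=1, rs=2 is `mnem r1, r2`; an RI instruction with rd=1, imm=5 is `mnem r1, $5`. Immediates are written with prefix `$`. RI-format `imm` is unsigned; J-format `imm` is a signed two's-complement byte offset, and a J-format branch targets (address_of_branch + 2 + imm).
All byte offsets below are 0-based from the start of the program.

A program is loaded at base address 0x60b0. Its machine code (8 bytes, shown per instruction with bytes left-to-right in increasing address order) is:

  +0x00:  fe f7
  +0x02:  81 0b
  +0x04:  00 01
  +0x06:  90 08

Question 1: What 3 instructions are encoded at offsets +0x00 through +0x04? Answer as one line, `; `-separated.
@+00  little-endian(fe f7) = 0xf7fe
  op=0xf7fe>>11=0x1e ⇒ bne (J)
  imm: (w>>0)&0x7ff=0x7fe (s11→-2) → $-2
@+02  little-endian(81 0b) = 0x0b81
  op=0x0b81>>11=0x1 ⇒ lsli (RI)
  rd: (w>>8)&0x7=0x3 → r3
  imm: (w>>0)&0xff=0x81 → $129
@+04  little-endian(00 01) = 0x0100
  op=0x0100>>11=0x0 ⇒ ld (RR)
  rd: (w>>8)&0x7=0x1 → r1
  rs: (w>>5)&0x7=0x0 → r0

bne $-2; lsli r3, $129; ld r1, r0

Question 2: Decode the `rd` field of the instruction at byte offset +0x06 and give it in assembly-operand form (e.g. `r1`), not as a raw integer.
@+06  little-endian(90 08) = 0x0890
  opcode bits[15:11]=0x1: lsli/RI
  [10:8] rd=0 = r0
  [7:0] imm=144 = $144

r0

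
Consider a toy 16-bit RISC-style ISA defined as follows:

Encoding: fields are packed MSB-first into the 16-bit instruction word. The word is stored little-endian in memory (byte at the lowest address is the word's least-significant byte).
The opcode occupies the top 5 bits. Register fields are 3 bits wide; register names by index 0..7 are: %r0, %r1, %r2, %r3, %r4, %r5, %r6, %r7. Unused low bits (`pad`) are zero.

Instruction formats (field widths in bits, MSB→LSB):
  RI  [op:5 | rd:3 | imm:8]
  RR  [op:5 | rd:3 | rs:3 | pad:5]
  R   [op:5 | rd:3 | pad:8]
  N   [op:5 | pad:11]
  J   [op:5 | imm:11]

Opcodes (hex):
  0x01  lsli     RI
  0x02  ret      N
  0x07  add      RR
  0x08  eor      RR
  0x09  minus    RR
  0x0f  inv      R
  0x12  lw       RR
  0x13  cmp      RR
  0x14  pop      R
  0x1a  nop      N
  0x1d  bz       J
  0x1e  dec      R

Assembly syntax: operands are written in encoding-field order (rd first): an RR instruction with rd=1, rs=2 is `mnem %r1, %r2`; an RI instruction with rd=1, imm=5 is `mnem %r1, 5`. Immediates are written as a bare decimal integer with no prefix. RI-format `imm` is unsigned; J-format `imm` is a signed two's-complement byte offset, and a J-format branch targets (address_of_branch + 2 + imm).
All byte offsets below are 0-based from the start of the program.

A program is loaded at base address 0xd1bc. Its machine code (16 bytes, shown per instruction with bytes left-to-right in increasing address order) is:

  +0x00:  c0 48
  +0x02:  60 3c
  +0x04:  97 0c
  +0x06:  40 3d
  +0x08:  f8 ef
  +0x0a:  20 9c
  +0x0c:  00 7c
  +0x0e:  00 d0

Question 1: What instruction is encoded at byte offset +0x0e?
@+0e  little-endian(00 d0) = 0xd000
  op=0xd000>>11=0x1a ⇒ nop (N)

nop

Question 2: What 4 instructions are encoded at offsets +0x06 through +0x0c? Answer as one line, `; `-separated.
@+06  little-endian(40 3d) = 0x3d40
  opcode bits[15:11]=0x7: add/RR
  rd: (w>>8)&0x7=0x5 → %r5
  rs: (w>>5)&0x7=0x2 → %r2
@+08  little-endian(f8 ef) = 0xeff8
  opcode bits[15:11]=0x1d: bz/J
  imm: (w>>0)&0x7ff=0x7f8 (s11→-8) → -8
@+0a  little-endian(20 9c) = 0x9c20
  opcode bits[15:11]=0x13: cmp/RR
  rd: (w>>8)&0x7=0x4 → %r4
  rs: (w>>5)&0x7=0x1 → %r1
@+0c  little-endian(00 7c) = 0x7c00
  opcode bits[15:11]=0xf: inv/R
  rd: (w>>8)&0x7=0x4 → %r4

add %r5, %r2; bz -8; cmp %r4, %r1; inv %r4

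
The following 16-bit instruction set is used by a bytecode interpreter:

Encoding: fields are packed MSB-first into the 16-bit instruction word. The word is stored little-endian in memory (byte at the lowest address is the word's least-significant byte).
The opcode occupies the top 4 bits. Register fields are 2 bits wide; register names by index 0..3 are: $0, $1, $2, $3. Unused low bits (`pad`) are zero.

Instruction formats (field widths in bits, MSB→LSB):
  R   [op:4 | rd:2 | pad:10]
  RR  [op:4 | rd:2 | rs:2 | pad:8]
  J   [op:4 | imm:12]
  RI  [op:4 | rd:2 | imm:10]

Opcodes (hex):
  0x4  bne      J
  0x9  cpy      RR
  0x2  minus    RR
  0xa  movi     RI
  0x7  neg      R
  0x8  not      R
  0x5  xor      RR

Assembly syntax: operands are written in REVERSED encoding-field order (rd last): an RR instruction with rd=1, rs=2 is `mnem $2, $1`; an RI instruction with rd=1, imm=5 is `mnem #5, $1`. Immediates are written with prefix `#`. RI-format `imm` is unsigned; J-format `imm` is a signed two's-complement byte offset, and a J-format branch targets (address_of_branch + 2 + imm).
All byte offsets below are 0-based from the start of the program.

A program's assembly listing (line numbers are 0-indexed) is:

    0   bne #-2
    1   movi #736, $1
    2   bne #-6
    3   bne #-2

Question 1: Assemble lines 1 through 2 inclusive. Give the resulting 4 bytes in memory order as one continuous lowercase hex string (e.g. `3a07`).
1. movi fields op=0xa:4|rd=1:2|imm=736:10 → word a6e0h → e0 a6
2. bne fields op=0x4:4|imm=-6:12 → word 4ffah → fa 4f

e0a6fa4f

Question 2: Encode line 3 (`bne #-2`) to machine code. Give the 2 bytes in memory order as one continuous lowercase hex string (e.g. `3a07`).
fe4f

line 3 (bne): pack op=0x4:4|imm=-2:12 = 0x4ffe; little→ fe 4f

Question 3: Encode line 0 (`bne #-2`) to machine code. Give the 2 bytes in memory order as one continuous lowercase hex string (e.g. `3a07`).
0. bne fields op=0x4:4|imm=-2:12 → word 4ffeh → fe 4f

fe4f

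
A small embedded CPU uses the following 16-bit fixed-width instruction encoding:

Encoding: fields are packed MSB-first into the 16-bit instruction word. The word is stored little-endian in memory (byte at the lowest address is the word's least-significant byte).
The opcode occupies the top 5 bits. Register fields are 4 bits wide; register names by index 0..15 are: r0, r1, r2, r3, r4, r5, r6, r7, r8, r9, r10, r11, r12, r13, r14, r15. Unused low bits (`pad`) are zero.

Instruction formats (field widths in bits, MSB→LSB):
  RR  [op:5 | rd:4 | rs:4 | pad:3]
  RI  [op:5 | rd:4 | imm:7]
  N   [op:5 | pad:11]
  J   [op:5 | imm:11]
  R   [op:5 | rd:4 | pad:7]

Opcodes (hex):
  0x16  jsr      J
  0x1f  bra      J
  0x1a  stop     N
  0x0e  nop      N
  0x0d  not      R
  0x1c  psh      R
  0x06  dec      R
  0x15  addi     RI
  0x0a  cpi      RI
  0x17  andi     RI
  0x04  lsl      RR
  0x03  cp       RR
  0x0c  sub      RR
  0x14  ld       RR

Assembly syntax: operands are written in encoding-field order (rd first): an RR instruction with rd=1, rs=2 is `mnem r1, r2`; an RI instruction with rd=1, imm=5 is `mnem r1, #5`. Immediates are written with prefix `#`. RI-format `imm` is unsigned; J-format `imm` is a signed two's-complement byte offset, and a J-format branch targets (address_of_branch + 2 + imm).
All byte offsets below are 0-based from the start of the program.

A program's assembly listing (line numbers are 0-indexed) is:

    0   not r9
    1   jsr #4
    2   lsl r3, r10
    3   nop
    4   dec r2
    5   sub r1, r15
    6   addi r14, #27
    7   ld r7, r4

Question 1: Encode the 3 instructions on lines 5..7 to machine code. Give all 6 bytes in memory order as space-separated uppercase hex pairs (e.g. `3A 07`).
line 5 (sub): pack op=0xc:5|rd=1:4|rs=15:4|pad=0:3 = 0x60f8; little→ f8 60
line 6 (addi): pack op=0x15:5|rd=14:4|imm=27:7 = 0xaf1b; little→ 1b af
line 7 (ld): pack op=0x14:5|rd=7:4|rs=4:4|pad=0:3 = 0xa3a0; little→ a0 a3

F8 60 1B AF A0 A3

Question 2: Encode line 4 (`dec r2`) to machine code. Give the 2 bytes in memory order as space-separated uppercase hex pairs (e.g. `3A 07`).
4. dec fields op=0x6:5|rd=2:4|pad=0:7 → word 3100h → 00 31

00 31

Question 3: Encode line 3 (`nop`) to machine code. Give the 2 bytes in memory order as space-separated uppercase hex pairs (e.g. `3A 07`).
3. nop fields op=0xe:5|pad=0:11 → word 7000h → 00 70

00 70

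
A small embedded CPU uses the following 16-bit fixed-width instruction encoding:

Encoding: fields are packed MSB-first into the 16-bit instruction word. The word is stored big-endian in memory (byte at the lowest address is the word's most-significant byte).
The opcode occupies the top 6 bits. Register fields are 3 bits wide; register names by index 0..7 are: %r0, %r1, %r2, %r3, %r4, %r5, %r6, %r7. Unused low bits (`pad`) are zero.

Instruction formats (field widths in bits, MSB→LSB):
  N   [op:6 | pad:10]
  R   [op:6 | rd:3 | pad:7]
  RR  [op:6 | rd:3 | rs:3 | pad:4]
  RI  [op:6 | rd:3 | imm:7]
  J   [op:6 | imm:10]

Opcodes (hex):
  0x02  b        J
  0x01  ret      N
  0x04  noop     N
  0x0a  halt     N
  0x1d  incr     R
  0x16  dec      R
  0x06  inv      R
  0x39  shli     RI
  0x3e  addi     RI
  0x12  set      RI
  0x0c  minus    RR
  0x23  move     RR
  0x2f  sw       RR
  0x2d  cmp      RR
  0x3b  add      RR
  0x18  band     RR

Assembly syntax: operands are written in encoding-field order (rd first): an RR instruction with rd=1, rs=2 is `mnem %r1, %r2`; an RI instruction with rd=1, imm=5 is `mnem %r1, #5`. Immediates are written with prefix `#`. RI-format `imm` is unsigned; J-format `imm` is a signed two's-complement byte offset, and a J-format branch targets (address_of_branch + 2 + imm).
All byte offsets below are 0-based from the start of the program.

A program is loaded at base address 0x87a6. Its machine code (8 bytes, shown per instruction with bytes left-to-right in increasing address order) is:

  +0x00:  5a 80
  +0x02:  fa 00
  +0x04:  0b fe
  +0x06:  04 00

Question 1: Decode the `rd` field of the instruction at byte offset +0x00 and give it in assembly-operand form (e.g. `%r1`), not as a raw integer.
+0x00: 5a 80 ⇒ word 0x5a80 (big)
  opcode bits[15:10]=0x16: dec/R
  rd@[9:7]=0x5 ⇒ %r5

%r5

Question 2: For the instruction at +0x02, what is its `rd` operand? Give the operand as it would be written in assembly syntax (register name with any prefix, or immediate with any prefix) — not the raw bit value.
%r4

[02] fa 00 → 0xfa00
  opcode bits[15:10]=0x3e: addi/RI
  rd: (w>>7)&0x7=0x4 → %r4
  imm: (w>>0)&0x7f=0x0 → #0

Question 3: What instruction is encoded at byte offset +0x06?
+0x06: 04 00 ⇒ word 0x0400 (big)
  top 6b → 0x1 → ret [N]

ret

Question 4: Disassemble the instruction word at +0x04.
b #-2

+0x04: 0b fe ⇒ word 0x0bfe (big)
  op=0x0bfe>>10=0x2 ⇒ b (J)
  imm: (w>>0)&0x3ff=0x3fe (s10→-2) → #-2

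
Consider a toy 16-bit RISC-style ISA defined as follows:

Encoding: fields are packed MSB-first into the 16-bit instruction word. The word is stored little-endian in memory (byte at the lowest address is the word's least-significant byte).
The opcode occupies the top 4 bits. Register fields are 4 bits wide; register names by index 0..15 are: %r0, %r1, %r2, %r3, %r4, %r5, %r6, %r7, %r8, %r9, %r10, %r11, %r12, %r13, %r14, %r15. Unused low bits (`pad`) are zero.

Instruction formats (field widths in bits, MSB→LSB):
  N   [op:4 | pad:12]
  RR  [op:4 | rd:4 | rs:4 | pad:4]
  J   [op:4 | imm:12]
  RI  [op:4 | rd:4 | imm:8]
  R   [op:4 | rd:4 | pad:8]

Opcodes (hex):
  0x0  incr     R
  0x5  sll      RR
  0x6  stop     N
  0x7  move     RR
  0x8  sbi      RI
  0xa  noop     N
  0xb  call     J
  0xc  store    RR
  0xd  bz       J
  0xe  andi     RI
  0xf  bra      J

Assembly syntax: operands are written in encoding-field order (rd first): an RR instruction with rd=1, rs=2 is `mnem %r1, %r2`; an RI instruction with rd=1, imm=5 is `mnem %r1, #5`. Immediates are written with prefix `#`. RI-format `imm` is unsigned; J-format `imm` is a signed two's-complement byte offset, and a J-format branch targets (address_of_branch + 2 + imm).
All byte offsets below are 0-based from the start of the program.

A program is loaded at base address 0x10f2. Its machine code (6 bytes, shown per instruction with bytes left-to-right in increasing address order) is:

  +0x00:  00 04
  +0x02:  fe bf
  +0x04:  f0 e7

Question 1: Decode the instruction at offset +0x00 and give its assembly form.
incr %r4

@+00  little-endian(00 04) = 0x0400
  op=0x0400>>12=0x0 ⇒ incr (R)
  [11:8] rd=4 = %r4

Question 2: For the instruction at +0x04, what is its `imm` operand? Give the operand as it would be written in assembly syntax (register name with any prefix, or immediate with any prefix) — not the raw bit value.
off 0x04: read f0 e7 as little → 0xe7f0
  opcode bits[15:12]=0xe: andi/RI
  [11:8] rd=7 = %r7
  [7:0] imm=240 = #240

#240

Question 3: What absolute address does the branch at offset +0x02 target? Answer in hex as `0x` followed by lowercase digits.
0x10f4

@+02  little-endian(fe bf) = 0xbffe
  opcode bits[15:12]=0xb: call/J
  imm: (w>>0)&0xfff=0xffe (s12→-2) → #-2
  target = base 0x10f2 + off 0x02 + 2 + imm -2 = 0x10f4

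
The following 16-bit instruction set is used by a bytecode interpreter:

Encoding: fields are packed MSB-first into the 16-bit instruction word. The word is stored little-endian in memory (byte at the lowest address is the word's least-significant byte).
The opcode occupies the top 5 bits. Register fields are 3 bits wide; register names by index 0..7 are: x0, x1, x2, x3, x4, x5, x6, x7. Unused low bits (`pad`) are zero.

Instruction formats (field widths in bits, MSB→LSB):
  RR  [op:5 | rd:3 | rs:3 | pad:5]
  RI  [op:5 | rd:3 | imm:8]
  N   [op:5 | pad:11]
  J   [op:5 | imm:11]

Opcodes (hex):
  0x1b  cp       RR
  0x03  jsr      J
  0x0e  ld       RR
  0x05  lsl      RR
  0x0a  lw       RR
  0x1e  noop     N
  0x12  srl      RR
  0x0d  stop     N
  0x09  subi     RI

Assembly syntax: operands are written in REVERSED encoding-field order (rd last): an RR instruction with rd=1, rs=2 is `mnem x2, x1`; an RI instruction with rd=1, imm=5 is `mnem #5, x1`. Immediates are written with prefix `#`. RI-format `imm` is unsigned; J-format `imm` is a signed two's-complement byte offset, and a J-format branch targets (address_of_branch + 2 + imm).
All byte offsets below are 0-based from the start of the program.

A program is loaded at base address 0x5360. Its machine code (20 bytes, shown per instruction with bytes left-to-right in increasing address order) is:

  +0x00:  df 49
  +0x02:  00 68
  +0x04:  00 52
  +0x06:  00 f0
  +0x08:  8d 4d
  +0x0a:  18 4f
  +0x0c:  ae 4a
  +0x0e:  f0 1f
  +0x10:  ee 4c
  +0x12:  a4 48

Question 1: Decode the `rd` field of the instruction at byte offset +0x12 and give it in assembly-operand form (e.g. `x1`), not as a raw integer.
x0

+0x12: a4 48 ⇒ word 0x48a4 (little)
  op=0x48a4>>11=0x9 ⇒ subi (RI)
  rd: (w>>8)&0x7=0x0 → x0
  imm: (w>>0)&0xff=0xa4 → #164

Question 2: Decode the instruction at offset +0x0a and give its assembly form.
off 0x0a: read 18 4f as little → 0x4f18
  top 5b → 0x9 → subi [RI]
  rd@[10:8]=0x7 ⇒ x7
  imm@[7:0]=0x18 ⇒ #24

subi #24, x7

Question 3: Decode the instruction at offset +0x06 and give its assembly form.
noop

off 0x06: read 00 f0 as little → 0xf000
  op=0xf000>>11=0x1e ⇒ noop (N)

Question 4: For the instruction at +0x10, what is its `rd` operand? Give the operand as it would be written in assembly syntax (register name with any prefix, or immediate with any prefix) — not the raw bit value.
+0x10: ee 4c ⇒ word 0x4cee (little)
  op=0x4cee>>11=0x9 ⇒ subi (RI)
  [10:8] rd=4 = x4
  [7:0] imm=238 = #238

x4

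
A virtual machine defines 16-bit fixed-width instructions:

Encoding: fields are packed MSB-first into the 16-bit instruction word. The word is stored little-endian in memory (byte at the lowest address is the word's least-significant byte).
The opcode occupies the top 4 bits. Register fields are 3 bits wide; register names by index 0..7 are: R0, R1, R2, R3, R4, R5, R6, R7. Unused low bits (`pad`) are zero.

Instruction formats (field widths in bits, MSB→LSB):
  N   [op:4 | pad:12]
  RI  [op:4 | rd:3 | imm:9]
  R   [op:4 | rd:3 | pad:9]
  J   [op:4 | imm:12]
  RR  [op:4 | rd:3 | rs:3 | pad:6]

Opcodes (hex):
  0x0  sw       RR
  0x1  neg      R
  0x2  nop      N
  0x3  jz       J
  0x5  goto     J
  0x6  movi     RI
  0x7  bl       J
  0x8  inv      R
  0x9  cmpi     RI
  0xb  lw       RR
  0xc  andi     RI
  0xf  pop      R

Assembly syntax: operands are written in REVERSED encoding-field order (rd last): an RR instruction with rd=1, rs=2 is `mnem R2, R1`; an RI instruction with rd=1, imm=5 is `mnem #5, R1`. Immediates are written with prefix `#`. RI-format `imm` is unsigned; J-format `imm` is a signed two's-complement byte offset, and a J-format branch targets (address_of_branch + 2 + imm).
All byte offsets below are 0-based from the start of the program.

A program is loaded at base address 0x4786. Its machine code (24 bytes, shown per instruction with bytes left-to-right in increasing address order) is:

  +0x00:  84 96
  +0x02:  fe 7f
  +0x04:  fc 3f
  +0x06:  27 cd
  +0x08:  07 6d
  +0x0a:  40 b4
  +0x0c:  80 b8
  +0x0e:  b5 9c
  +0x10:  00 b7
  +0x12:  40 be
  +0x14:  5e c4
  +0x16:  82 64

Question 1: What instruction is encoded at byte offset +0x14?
andi #94, R2

off 0x14: read 5e c4 as little → 0xc45e
  opcode bits[15:12]=0xc: andi/RI
  [11:9] rd=2 = R2
  [8:0] imm=94 = #94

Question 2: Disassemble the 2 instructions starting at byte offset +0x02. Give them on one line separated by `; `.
[02] fe 7f → 0x7ffe
  op=0x7ffe>>12=0x7 ⇒ bl (J)
  imm@[11:0]=0xffe (s12→-2) ⇒ #-2
[04] fc 3f → 0x3ffc
  op=0x3ffc>>12=0x3 ⇒ jz (J)
  imm@[11:0]=0xffc (s12→-4) ⇒ #-4

bl #-2; jz #-4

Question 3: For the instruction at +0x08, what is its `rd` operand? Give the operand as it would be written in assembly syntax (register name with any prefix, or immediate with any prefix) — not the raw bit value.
+0x08: 07 6d ⇒ word 0x6d07 (little)
  op=0x6d07>>12=0x6 ⇒ movi (RI)
  rd: (w>>9)&0x7=0x6 → R6
  imm: (w>>0)&0x1ff=0x107 → #263

R6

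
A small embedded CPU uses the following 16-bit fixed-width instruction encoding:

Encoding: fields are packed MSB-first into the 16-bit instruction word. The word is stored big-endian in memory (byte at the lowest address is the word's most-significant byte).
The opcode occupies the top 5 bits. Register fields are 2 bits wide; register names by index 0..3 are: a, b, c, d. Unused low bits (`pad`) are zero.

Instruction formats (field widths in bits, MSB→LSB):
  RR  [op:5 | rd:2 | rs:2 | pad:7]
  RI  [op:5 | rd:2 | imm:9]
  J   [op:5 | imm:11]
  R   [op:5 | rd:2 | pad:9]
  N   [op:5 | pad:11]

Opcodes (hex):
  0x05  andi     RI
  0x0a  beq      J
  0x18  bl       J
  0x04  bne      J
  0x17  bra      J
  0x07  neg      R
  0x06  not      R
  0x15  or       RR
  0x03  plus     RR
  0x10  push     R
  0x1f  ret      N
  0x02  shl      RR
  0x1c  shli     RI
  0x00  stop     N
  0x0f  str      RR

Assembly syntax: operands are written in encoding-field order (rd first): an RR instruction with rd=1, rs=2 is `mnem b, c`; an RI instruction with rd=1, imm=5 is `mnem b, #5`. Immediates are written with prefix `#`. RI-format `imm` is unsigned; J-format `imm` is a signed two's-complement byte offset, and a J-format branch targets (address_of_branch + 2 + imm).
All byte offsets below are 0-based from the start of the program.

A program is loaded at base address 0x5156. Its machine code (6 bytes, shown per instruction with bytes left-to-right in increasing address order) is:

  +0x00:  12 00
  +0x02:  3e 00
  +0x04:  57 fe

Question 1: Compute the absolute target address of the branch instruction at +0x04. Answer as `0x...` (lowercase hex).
+0x04: 57 fe ⇒ word 0x57fe (big)
  top 5b → 0xa → beq [J]
  imm@[10:0]=0x7fe (s11→-2) ⇒ #-2
  target = base 0x5156 + off 0x04 + 2 + imm -2 = 0x515a

0x515a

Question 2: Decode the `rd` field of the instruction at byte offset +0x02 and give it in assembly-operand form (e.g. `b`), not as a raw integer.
@+02  big-endian(3e 00) = 0x3e00
  top 5b → 0x7 → neg [R]
  [10:9] rd=3 = d

d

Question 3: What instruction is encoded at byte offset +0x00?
shl b, a

[00] 12 00 → 0x1200
  op=0x1200>>11=0x2 ⇒ shl (RR)
  rd@[10:9]=0x1 ⇒ b
  rs@[8:7]=0x0 ⇒ a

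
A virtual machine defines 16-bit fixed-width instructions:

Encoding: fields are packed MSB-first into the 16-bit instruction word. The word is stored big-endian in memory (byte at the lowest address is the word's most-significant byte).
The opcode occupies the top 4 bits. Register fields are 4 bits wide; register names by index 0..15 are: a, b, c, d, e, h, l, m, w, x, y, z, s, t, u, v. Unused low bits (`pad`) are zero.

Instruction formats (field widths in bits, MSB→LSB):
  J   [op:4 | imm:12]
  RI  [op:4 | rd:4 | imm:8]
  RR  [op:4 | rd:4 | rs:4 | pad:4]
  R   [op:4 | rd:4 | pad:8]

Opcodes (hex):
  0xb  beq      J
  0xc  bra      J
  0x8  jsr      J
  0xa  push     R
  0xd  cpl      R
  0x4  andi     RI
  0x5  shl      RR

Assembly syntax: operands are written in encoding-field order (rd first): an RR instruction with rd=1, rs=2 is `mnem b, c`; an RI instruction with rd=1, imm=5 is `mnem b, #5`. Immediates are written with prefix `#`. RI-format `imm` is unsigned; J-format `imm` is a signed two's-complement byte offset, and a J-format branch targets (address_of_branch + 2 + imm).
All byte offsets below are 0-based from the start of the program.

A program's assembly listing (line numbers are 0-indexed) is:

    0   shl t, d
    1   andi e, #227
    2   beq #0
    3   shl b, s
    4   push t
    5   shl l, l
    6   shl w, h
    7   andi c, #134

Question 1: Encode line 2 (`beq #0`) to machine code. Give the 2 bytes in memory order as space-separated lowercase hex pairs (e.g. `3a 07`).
2. beq fields op=0xb:4|imm=0:12 → word b000h → b0 00

b0 00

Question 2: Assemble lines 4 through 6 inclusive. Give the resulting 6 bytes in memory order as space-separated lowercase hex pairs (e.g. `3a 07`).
ad 00 56 60 58 50

L4: push op=0xa:4|rd=13:4|pad=0:8 ⇒ 0xad00 ⇒ big ad 00
L5: shl op=0x5:4|rd=6:4|rs=6:4|pad=0:4 ⇒ 0x5660 ⇒ big 56 60
L6: shl op=0x5:4|rd=8:4|rs=5:4|pad=0:4 ⇒ 0x5850 ⇒ big 58 50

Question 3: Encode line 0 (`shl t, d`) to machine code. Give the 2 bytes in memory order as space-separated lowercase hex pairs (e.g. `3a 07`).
5d 30

L0: shl op=0x5:4|rd=13:4|rs=3:4|pad=0:4 ⇒ 0x5d30 ⇒ big 5d 30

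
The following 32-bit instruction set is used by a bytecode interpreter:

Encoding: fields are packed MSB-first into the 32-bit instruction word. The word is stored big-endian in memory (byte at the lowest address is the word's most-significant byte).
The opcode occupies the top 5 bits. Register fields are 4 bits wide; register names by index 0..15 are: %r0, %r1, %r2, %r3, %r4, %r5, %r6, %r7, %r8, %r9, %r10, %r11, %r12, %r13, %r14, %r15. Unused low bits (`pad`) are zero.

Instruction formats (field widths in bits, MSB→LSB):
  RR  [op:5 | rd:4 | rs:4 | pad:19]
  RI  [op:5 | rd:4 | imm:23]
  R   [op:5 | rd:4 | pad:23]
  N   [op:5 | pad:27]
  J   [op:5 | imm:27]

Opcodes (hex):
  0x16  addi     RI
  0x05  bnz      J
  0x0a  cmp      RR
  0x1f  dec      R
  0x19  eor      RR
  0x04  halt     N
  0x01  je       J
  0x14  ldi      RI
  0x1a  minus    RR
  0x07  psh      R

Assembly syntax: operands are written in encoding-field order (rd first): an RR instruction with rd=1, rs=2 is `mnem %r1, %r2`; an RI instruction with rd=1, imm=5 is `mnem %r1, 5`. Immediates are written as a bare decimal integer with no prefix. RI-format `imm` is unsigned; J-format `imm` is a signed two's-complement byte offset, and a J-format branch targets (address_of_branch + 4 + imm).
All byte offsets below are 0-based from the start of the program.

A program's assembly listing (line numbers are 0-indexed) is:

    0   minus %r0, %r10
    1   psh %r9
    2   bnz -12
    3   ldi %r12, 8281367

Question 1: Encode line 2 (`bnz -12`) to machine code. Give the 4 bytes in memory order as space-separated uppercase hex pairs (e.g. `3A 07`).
L2: bnz op=0x5:5|imm=-12:27 ⇒ 0x2ffffff4 ⇒ big 2f ff ff f4

2F FF FF F4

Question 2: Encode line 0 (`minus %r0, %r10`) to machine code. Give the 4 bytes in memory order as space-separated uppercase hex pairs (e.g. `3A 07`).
D0 50 00 00

0. minus fields op=0x1a:5|rd=0:4|rs=10:4|pad=0:19 → word d0500000h → d0 50 00 00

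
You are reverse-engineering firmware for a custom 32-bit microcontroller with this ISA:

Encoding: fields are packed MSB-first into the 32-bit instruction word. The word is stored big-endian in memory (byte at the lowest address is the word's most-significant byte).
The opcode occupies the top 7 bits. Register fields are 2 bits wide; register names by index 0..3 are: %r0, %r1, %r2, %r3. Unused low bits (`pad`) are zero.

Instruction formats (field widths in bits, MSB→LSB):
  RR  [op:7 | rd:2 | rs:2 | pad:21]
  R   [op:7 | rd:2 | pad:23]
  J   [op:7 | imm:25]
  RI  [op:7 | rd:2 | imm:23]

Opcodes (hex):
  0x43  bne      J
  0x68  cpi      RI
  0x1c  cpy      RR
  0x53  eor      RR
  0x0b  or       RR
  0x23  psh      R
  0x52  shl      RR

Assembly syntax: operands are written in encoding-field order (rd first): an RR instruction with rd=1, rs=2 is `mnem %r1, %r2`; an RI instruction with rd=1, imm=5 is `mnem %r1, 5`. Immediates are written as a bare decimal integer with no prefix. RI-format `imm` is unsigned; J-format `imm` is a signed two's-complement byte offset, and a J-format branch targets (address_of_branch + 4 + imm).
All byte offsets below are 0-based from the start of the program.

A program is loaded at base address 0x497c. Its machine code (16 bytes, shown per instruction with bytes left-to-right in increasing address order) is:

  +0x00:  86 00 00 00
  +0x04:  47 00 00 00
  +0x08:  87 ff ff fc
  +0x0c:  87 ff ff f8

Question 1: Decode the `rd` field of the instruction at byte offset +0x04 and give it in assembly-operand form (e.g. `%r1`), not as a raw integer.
%r2

+0x04: 47 00 00 00 ⇒ word 0x47000000 (big)
  opcode bits[31:25]=0x23: psh/R
  rd@[24:23]=0x2 ⇒ %r2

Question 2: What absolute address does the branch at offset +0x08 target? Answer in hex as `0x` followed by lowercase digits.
off 0x08: read 87 ff ff fc as big → 0x87fffffc
  op=0x87fffffc>>25=0x43 ⇒ bne (J)
  imm@[24:0]=0x1fffffc (s25→-4) ⇒ -4
  target = base 0x497c + off 0x08 + 4 + imm -4 = 0x4984

0x4984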